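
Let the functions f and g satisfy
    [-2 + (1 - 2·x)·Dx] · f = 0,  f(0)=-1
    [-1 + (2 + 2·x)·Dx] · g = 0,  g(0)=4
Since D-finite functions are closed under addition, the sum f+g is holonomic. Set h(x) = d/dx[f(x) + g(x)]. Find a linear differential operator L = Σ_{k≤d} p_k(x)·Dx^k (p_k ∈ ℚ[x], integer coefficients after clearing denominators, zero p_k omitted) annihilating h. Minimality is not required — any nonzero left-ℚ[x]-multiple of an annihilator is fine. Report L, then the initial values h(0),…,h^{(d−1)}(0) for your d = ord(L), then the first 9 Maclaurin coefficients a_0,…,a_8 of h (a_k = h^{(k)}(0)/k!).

f: a_k = -1, -2, -4, -8, -16, -32, -64, -128, -256, …
g: a_k = 4, 2, -1/2, 1/4, -5/32, 7/64, -21/256, 33/512, -429/8192, …
h₀=f+g: left-lcm gives L₀, ord ≤ 2.
Differentiate: ansatz ord ≤ ord L₀ ⇒ L.
L = (-20 - 8·x) + (-31 - 68·x - 28·x^2)·Dx + (6 - 2·x - 16·x^2 - 8·x^3)·Dx^2  (order 2).
h: a_k = 0, -9, -93/4, -517/8, -10205/64, -49215/128, -458521/512, -2097581/1024, -75491037/16384, …
ICs: h(0) = 0, h′(0) = -9.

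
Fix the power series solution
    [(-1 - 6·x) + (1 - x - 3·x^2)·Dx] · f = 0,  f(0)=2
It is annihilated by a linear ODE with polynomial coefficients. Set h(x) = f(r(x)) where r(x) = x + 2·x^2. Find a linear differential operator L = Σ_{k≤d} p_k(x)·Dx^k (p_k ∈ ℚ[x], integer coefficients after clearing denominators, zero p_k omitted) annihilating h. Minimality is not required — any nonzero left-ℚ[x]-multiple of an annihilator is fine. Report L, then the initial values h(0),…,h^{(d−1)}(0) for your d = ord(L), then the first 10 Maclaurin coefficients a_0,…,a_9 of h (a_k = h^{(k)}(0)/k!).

f: a_k = 2, 2, 8, 14, 38, 80, 194, 434, 1016, 2318, …
h₀=f(r): pull back L_f along r ⇒ L₀.
L = (1 + 10·x + 36·x^2 + 48·x^3) + (-1 + x + 5·x^2 + 12·x^3 + 12·x^4)·Dx  (order 1).
h: a_k = 2, 2, 12, 46, 154, 552, 2018, 7178, 25740, 92470, …
ICs: h(0) = 2.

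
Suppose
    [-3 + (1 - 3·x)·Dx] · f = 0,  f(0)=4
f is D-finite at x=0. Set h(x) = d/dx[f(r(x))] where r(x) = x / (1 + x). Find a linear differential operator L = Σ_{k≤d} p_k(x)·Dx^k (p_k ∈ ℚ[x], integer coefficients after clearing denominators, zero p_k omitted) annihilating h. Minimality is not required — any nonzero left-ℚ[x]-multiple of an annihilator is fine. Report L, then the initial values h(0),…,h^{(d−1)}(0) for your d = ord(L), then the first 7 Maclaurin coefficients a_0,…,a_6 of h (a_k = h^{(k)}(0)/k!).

f: a_k = 4, 12, 36, 108, 324, 972, 2916, …
Change of var in L_f (x↦r) gives L₀.
Differentiate: ansatz ord ≤ ord L₀ ⇒ L.
L = 4 + (-1 + 2·x)·Dx  (order 1).
h: a_k = 12, 48, 144, 384, 960, 2304, 5376, …
ICs: h(0) = 12.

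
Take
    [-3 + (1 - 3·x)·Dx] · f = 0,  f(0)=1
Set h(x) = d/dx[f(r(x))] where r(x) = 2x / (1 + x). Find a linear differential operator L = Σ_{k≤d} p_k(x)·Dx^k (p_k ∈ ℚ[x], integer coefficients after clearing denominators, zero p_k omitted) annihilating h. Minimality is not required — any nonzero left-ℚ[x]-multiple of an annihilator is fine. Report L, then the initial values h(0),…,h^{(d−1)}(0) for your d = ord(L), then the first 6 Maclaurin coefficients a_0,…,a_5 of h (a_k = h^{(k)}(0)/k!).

L = 10 + (-1 + 5·x)·Dx  (order 1).
h: a_k = 6, 60, 450, 3000, 18750, 112500, …
ICs: h(0) = 6.

f: a_k = 1, 3, 9, 27, 81, 243, …
Change of var in L_f (x↦r) gives L₀.
h=h₀': d/dx-closure on L₀ ⇒ L.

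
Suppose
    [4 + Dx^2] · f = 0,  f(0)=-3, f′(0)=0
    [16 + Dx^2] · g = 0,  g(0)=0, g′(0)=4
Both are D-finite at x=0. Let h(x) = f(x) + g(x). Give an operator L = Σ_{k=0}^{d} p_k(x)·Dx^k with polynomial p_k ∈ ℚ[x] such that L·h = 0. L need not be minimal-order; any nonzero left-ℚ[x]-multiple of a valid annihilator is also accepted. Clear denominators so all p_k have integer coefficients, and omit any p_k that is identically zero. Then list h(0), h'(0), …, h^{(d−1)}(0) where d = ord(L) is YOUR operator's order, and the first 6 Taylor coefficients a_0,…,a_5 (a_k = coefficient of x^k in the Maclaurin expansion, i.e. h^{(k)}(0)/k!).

f: a_k = -3, 0, 6, 0, -2, 0, …
g: a_k = 0, 4, 0, -32/3, 0, 128/15, …
Sum ⇒ L₀ = lclm(L_f,L_g) in ℚ(x)⟨Dx⟩.
L = 64 + 20·Dx^2 + Dx^4  (order 4).
h: a_k = -3, 4, 6, -32/3, -2, 128/15, …
ICs: h(0) = -3, h′(0) = 4, h′′(0) = 12, h′′′(0) = -64.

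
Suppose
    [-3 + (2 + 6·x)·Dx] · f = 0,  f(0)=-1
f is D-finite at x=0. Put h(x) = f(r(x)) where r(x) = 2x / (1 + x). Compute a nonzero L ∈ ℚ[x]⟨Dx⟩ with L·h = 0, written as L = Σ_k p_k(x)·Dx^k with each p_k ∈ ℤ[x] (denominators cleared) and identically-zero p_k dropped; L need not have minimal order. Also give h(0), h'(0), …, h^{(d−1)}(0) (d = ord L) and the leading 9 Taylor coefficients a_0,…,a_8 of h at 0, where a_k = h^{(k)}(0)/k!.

L = -3 + (1 + 8·x + 7·x^2)·Dx  (order 1).
h: a_k = -1, -3, 15/2, -51/2, 861/8, -4137/8, 42987/16, -234975/16, 10648221/128, …
ICs: h(0) = -1.

f: a_k = -1, -3/2, 9/8, -27/16, 405/128, -1701/256, 15309/1024, -72171/2048, 2814669/32768, …
L₀ from L_f via x↦r, Dx↦r'^{-1}Dx.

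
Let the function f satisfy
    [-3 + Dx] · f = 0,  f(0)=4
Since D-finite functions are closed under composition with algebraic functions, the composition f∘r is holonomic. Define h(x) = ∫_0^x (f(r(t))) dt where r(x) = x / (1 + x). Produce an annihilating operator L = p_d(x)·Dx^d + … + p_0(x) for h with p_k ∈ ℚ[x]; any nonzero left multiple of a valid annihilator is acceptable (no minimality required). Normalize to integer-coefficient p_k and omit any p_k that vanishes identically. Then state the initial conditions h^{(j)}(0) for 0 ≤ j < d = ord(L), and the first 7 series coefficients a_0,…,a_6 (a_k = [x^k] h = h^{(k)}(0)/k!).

f: a_k = 4, 12, 18, 18, 27/2, 81/10, 81/20, …
Change of var in L_f (x↦r) gives L₀.
Integrate: L := L₀·Dx.
L = -3·Dx + (1 + 2·x + x^2)·Dx^2  (order 2).
h: a_k = 0, 4, 6, 2, -3/2, 3/10, 7/20, …
ICs: h(0) = 0, h′(0) = 4.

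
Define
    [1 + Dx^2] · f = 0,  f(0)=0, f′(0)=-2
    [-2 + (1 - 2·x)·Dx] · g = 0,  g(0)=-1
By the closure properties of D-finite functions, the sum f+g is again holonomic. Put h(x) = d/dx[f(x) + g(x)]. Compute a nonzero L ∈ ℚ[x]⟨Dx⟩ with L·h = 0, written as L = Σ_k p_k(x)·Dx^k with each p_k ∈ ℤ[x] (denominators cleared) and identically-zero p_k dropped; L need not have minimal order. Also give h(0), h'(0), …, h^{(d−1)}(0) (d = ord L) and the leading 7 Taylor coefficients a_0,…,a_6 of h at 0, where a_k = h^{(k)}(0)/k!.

f: a_k = 0, -2, 0, 1/3, 0, -1/60, 0, …
g: a_k = -1, -2, -4, -8, -16, -32, -64, …
Sum ⇒ L₀ = lclm(L_f,L_g) in ℚ(x)⟨Dx⟩.
h=h₀': d/dx-closure on L₀ ⇒ L.
L = (196 - 16·x + 16·x^2) + (-25 + 54·x - 12·x^2 + 8·x^3)·Dx + (196 - 16·x + 16·x^2)·Dx^2 + (-25 + 54·x - 12·x^2 + 8·x^3)·Dx^3  (order 3).
h: a_k = -4, -8, -23, -64, -1921/12, -384, -322559/360, …
ICs: h(0) = -4, h′(0) = -8, h′′(0) = -46.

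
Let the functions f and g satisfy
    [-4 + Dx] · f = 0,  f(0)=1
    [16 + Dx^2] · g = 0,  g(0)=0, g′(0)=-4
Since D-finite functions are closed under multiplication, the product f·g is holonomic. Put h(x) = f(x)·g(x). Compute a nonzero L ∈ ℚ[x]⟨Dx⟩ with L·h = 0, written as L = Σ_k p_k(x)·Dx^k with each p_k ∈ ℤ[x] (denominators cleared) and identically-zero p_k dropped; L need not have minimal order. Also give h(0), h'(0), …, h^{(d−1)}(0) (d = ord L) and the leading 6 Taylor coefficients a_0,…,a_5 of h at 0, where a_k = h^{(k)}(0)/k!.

f: a_k = 1, 4, 8, 32/3, 32/3, 128/15, …
g: a_k = 0, -4, 0, 32/3, 0, -128/15, …
Product ⇒ symmetric product L₀, ord ≤ 2.
L = 32 - 8·Dx + Dx^2  (order 2).
h: a_k = 0, -4, -16, -64/3, 0, 512/15, …
ICs: h(0) = 0, h′(0) = -4.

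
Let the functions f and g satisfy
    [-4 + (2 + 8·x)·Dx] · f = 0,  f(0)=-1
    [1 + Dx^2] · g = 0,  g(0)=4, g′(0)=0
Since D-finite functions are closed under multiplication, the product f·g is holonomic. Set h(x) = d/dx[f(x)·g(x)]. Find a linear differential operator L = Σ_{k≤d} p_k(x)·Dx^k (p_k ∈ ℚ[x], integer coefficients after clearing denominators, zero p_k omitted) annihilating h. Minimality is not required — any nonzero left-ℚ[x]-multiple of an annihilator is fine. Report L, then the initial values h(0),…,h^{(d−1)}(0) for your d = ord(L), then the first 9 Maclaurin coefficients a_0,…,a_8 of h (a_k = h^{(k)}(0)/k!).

L = (-7 + 336·x + 736·x^2 + 256·x^3 + 256·x^4) + (44 + 144·x - 192·x^2 - 256·x^3)·Dx + (13 + 112·x + 288·x^2 + 256·x^3 + 256·x^4)·Dx^2  (order 2).
h: a_k = -8, 20, -36, 430/3, -1565/3, 56941/30, -630413/90, 32917807/1260, -55019889/560, …
ICs: h(0) = -8, h′(0) = 20.

f: a_k = -1, -2, 2, -4, 10, -28, 84, -264, 858, …
g: a_k = 4, 0, -2, 0, 1/6, 0, -1/180, 0, 1/10080, …
f·g: L₀ = L_f ⊗_s L_g, ord ≤ 1·2.
Derive L from L₀ (diff closure).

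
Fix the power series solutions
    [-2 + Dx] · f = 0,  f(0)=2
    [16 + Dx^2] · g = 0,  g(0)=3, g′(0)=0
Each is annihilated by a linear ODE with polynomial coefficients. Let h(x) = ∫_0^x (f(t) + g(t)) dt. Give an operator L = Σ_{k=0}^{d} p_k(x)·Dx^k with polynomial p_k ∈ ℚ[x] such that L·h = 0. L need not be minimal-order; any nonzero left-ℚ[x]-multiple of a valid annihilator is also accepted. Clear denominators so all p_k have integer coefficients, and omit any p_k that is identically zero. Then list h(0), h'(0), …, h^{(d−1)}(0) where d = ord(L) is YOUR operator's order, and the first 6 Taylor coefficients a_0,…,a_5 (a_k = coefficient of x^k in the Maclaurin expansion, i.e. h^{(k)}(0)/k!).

f: a_k = 2, 4, 4, 8/3, 4/3, 8/15, …
g: a_k = 3, 0, -24, 0, 32, 0, …
f+g: L₀ = lclm(L_f,L_g), ord ≤ 1+2.
h=∫h₀ ⇒ L = L₀·Dx.
L = -32·Dx + 16·Dx^2 - 2·Dx^3 + Dx^4  (order 4).
h: a_k = 0, 5, 2, -20/3, 2/3, 20/3, …
ICs: h(0) = 0, h′(0) = 5, h′′(0) = 4, h′′′(0) = -40.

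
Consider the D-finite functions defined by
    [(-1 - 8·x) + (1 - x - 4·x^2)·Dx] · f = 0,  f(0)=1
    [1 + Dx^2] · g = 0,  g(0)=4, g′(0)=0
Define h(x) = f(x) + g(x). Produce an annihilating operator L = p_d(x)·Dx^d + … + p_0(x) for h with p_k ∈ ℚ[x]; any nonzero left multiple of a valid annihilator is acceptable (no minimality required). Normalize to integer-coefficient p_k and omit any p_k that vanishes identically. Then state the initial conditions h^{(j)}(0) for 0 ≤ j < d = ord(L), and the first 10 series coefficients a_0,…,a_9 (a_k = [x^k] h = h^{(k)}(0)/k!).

f: a_k = 1, 1, 5, 9, 29, 65, 181, 441, 1165, 2929, …
g: a_k = 4, 0, -2, 0, 1/6, 0, -1/180, 0, 1/10080, 0, …
Weyl lclm of L_f,L_g ⇒ L₀ (ord ≤ 3).
L = (55 + 486·x + 553·x^2 + 1488·x^3 + 80·x^4 + 128·x^5) + (-11 - 11·x - 23·x^2 + 169·x^3 + 348·x^4 + 48·x^5 + 64·x^6)·Dx + (55 + 486·x + 553·x^2 + 1488·x^3 + 80·x^4 + 128·x^5)·Dx^2 + (-11 - 11·x - 23·x^2 + 169·x^3 + 348·x^4 + 48·x^5 + 64·x^6)·Dx^3  (order 3).
h: a_k = 5, 1, 3, 9, 175/6, 65, 32579/180, 441, 11743201/10080, 2929, …
ICs: h(0) = 5, h′(0) = 1, h′′(0) = 6.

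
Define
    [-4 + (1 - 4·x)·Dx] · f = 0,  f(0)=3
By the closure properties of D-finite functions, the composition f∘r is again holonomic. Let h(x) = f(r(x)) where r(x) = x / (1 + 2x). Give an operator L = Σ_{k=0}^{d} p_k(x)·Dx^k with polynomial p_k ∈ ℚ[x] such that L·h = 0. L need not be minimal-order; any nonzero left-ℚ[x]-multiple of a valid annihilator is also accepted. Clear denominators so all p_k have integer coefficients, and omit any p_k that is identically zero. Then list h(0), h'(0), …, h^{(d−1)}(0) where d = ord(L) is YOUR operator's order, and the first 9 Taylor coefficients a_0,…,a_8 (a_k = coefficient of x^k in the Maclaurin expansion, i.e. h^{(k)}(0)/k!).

L = 4 + (-1 + 4·x^2)·Dx  (order 1).
h: a_k = 3, 12, 24, 48, 96, 192, 384, 768, 1536, …
ICs: h(0) = 3.

f: a_k = 3, 12, 48, 192, 768, 3072, 12288, 49152, 196608, …
L₀ from L_f via x↦r, Dx↦r'^{-1}Dx.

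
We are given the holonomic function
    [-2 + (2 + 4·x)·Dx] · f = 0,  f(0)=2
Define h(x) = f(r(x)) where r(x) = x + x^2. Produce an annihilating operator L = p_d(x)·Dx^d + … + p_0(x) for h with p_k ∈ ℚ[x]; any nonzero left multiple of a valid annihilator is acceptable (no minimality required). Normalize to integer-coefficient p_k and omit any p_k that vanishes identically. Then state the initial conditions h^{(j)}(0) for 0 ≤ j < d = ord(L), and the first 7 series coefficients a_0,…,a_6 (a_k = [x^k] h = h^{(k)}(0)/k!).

f: a_k = 2, 2, -1, 1, -5/4, 7/4, -21/8, …
Change of var in L_f (x↦r) gives L₀.
L = (-1 - 2·x) + (1 + 2·x + 2·x^2)·Dx  (order 1).
h: a_k = 2, 2, 1, -1, 3/4, -1/4, -3/8, …
ICs: h(0) = 2.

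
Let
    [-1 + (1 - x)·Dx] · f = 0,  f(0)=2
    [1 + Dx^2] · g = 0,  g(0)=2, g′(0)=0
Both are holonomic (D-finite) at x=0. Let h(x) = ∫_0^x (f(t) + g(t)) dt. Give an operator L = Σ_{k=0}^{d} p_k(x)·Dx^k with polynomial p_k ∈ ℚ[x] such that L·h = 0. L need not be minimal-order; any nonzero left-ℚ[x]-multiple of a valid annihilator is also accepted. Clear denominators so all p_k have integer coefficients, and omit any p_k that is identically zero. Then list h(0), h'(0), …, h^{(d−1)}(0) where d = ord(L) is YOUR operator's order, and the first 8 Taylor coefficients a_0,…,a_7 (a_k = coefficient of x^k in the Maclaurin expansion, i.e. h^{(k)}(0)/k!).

f: a_k = 2, 2, 2, 2, 2, 2, 2, 2, …
g: a_k = 2, 0, -1, 0, 1/12, 0, -1/360, 0, …
h₀=f+g: left-lcm gives L₀, ord ≤ 3.
h=∫₀ˣh₀: take L = L₀·Dx.
L = (7 - 2·x + x^2)·Dx + (-3 + 5·x - 3·x^2 + x^3)·Dx^2 + (7 - 2·x + x^2)·Dx^3 + (-3 + 5·x - 3·x^2 + x^3)·Dx^4  (order 4).
h: a_k = 0, 4, 1, 1/3, 1/2, 5/12, 1/3, 719/2520, …
ICs: h(0) = 0, h′(0) = 4, h′′(0) = 2, h′′′(0) = 2.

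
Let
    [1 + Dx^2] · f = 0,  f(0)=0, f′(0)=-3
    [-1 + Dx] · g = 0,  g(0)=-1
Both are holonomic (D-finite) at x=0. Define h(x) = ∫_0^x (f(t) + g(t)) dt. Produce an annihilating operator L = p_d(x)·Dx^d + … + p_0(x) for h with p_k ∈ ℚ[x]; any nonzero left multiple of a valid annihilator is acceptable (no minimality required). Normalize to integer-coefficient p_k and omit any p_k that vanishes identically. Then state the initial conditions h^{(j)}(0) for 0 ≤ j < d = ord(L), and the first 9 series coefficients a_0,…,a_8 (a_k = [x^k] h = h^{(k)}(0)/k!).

L = -Dx + Dx^2 - Dx^3 + Dx^4  (order 4).
h: a_k = 0, -1, -2, -1/6, 1/12, -1/120, -1/180, -1/5040, 1/20160, …
ICs: h(0) = 0, h′(0) = -1, h′′(0) = -4, h′′′(0) = -1.

f: a_k = 0, -3, 0, 1/2, 0, -1/40, 0, 1/1680, 0, …
g: a_k = -1, -1, -1/2, -1/6, -1/24, -1/120, -1/720, -1/5040, -1/40320, …
Weyl lclm of L_f,L_g ⇒ L₀ (ord ≤ 3).
h=∫h₀ ⇒ L = L₀·Dx.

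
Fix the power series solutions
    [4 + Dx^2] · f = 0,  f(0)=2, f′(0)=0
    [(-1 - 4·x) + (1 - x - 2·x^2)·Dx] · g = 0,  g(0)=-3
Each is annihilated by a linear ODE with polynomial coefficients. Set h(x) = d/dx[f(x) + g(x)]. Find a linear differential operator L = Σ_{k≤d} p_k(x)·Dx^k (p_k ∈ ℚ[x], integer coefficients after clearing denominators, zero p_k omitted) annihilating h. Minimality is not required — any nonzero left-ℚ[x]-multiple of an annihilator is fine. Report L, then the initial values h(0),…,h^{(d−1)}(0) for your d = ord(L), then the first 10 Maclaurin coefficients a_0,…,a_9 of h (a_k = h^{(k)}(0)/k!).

f: a_k = 2, 0, -4, 0, 4/3, 0, -8/45, 0, 4/315, 0, …
g: a_k = -3, -3, -9, -15, -33, -63, -129, -255, -513, -1023, …
L₀ := lclm(L_f,L_g); ord L₀ ≤ 2+1.
h=h₀': d/dx-closure on L₀ ⇒ L.
L = (576 + 2400·x + 5616·x^2 + 3360·x^3 + 3840·x^4 + 1152·x^5 + 768·x^6) + (-68 - 236·x + 240·x^2 + 488·x^3 + 560·x^4 + 672·x^5 + 448·x^6 + 256·x^7)·Dx + (144 + 600·x + 1404·x^2 + 840·x^3 + 960·x^4 + 288·x^5 + 192·x^6)·Dx^2 + (-17 - 59·x + 60·x^2 + 122·x^3 + 140·x^4 + 168·x^5 + 112·x^6 + 64·x^7)·Dx^3  (order 3).
h: a_k = -3, -26, -45, -380/3, -315, -11626/15, -1785, -1292728/315, -9207, -58089166/2835, …
ICs: h(0) = -3, h′(0) = -26, h′′(0) = -90.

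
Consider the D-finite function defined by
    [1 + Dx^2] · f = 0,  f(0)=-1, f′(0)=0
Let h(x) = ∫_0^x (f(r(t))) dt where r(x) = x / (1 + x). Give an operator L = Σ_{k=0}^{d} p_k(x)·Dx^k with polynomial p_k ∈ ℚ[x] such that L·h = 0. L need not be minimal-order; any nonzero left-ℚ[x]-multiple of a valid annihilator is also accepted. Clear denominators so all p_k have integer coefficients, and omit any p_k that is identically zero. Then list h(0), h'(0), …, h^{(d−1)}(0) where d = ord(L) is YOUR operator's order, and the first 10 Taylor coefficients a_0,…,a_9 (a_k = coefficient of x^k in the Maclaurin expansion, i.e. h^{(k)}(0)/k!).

f: a_k = -1, 0, 1/2, 0, -1/24, 0, 1/720, 0, -1/40320, 0, …
Substitute x→r, Dx→(1/r')Dx; clear ⇒ L₀.
h=∫₀ˣh₀: take L = L₀·Dx.
L = Dx + (2 + 6·x + 6·x^2 + 2·x^3)·Dx^2 + (1 + 4·x + 6·x^2 + 4·x^3 + x^4)·Dx^3  (order 3).
h: a_k = 0, -1, 0, 1/6, -1/4, 7/24, -11/36, 1501/5040, -87/320, 16699/72576, …
ICs: h(0) = 0, h′(0) = -1, h′′(0) = 0.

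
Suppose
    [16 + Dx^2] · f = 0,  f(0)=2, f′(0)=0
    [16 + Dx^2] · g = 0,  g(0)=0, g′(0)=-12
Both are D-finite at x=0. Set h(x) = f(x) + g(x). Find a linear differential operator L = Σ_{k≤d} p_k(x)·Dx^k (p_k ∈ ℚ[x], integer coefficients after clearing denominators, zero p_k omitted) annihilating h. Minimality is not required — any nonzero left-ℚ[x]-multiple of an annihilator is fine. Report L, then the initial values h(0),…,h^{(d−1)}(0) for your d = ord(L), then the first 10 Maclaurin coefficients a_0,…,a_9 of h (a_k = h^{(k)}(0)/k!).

f: a_k = 2, 0, -16, 0, 64/3, 0, -512/45, 0, 1024/315, 0, …
g: a_k = 0, -12, 0, 32, 0, -128/5, 0, 1024/105, 0, -2048/945, …
h₀=f+g: left-lcm gives L₀, ord ≤ 4.
L = 16 + Dx^2  (order 2).
h: a_k = 2, -12, -16, 32, 64/3, -128/5, -512/45, 1024/105, 1024/315, -2048/945, …
ICs: h(0) = 2, h′(0) = -12.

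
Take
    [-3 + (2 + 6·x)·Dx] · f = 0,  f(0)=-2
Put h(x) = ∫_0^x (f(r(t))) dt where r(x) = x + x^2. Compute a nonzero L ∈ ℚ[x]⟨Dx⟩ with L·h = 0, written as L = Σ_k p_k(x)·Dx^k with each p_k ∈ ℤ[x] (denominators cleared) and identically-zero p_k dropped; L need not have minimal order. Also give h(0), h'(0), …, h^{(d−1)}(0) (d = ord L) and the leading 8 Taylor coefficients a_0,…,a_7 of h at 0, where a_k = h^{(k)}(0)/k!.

L = (-3 - 6·x)·Dx + (2 + 6·x + 6·x^2)·Dx^2  (order 2).
h: a_k = 0, -2, -3/2, -1/4, 9/32, -99/320, 81/256, -999/3584, …
ICs: h(0) = 0, h′(0) = -2.

f: a_k = -2, -3, 9/4, -27/8, 405/64, -1701/128, 15309/512, -72171/1024, …
Substitute x→r, Dx→(1/r')Dx; clear ⇒ L₀.
h=∫₀ˣh₀: take L = L₀·Dx.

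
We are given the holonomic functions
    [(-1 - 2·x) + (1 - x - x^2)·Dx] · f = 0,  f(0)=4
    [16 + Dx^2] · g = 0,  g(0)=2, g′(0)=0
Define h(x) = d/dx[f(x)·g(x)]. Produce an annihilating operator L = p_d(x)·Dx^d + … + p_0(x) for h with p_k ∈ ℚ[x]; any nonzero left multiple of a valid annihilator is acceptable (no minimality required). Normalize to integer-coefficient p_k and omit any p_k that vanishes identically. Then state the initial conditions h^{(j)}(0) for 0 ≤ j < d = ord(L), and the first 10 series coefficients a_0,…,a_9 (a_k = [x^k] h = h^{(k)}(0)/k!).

f: a_k = 4, 4, 8, 12, 20, 32, 52, 84, 136, 220, …
g: a_k = 2, 0, -16, 0, 64/3, 0, -512/45, 0, 1024/315, 0, …
f·g: L₀ = L_f ⊗_s L_g, ord ≤ 1·2.
Derive L from L₀ (diff closure).
L = (54 - 256·x - 128·x^2 + 256·x^3 + 128·x^4) + (-13 - 10·x + 48·x^2 + 32·x^3)·Dx + (7 - 15·x - 7·x^2 + 16·x^3 + 8·x^4)·Dx^2  (order 2).
h: a_k = 8, -96, -120, -32/3, -640/3, -8176/15, -42056/45, -177536/105, -108632/35, -15834256/2835, …
ICs: h(0) = 8, h′(0) = -96.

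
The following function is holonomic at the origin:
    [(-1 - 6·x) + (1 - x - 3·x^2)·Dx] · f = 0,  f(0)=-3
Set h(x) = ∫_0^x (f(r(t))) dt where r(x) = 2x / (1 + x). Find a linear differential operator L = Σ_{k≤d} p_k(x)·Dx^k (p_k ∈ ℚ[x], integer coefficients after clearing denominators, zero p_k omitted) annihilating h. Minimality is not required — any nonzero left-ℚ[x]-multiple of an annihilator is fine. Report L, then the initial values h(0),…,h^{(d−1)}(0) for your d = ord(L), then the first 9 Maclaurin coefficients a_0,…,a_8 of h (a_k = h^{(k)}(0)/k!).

f: a_k = -3, -3, -12, -21, -57, -120, -291, -651, -1524, …
f∘r: x↦r, Dx↦Dx/r' in L_f ⇒ L₀.
h=∫h₀ ⇒ L = L₀·Dx.
L = (2 + 26·x)·Dx + (-1 - x + 13·x^2 + 13·x^3)·Dx^2  (order 2).
h: a_k = 0, -3, -3, -14, -39/2, -546/5, -169, -1014, -6591/4, …
ICs: h(0) = 0, h′(0) = -3.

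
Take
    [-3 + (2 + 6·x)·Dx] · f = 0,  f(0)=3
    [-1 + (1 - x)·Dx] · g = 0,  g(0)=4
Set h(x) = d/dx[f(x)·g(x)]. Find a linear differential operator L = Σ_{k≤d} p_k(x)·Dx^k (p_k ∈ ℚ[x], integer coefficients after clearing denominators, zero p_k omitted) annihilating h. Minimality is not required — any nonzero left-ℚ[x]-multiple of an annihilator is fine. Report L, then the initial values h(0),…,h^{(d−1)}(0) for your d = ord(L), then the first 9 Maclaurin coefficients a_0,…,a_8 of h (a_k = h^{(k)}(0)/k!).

f: a_k = 3, 9/2, -27/8, 81/16, -1215/128, 5103/256, -45927/1024, 216513/2048, -8444007/32768, …
g: a_k = 4, 4, 4, 4, 4, 4, 4, 4, 4, …
f·g: L₀ = L_f ⊗_s L_g, ord ≤ 1·1.
Differentiate: ansatz ord ≤ ord L₀ ⇒ L.
L = (11 + 90·x + 27·x^2) + (-10 - 26·x + 18·x^2 + 18·x^3)·Dx  (order 1).
h: a_k = 30, 33, 441/4, -39/8, 25125/64, -77481/128, 1154013/512, -5806263/1024, 275467581/16384, …
ICs: h(0) = 30.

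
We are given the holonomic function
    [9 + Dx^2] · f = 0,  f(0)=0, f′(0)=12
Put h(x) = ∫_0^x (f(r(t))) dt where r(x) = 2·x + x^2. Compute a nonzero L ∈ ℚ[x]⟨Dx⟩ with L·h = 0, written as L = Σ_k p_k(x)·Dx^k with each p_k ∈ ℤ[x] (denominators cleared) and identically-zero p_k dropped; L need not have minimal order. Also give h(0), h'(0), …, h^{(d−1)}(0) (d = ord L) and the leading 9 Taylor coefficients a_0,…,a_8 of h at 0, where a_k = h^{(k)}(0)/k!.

f: a_k = 0, 12, 0, -18, 0, 81/10, 0, -243/140, 0, …
L₀ from L_f via x↦r, Dx↦r'^{-1}Dx.
∫: right-multiply L₀ by Dx.
L = (36 + 108·x + 108·x^2 + 36·x^3)·Dx - Dx^2 + (1 + x)·Dx^3  (order 3).
h: a_k = 0, 0, 12, 4, -36, -216/5, 126/5, 90, 1863/35, …
ICs: h(0) = 0, h′(0) = 0, h′′(0) = 24.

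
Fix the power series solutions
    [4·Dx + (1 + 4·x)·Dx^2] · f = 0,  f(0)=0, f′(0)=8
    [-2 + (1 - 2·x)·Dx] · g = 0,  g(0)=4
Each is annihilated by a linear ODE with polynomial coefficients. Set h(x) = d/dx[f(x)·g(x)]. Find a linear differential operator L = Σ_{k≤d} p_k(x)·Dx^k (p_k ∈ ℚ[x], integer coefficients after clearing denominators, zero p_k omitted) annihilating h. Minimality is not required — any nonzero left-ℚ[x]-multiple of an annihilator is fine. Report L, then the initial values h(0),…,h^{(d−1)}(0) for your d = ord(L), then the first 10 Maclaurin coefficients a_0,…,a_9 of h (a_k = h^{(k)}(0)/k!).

L = 32 + (-2 + 40·x)·Dx + (-1 - 2·x + 8·x^2)·Dx^2  (order 2).
h: a_k = 32, 0, 512, -2048/3, 19456/3, -86016/5, 454656/5, -11075584/35, 48480256/35, -334561280/63, …
ICs: h(0) = 32, h′(0) = 0.

f: a_k = 0, 8, -16, 128/3, -128, 2048/5, -4096/3, 32768/7, -16384, 524288/9, …
g: a_k = 4, 8, 16, 32, 64, 128, 256, 512, 1024, 2048, …
f·g: L₀ = L_f ⊗_s L_g, ord ≤ 2·1.
h₀' ⇒ L via d/dx closure of L₀.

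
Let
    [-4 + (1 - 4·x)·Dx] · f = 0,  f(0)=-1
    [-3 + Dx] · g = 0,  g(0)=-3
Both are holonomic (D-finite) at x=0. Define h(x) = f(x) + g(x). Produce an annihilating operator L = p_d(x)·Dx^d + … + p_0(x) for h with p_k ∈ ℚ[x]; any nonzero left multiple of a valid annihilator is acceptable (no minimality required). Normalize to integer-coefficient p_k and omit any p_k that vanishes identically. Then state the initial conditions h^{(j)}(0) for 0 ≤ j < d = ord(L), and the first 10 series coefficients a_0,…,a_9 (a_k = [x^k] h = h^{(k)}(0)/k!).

f: a_k = -1, -4, -16, -64, -256, -1024, -4096, -16384, -65536, -262144, …
g: a_k = -3, -9, -27/2, -27/2, -81/8, -243/40, -243/80, -729/560, -2187/4480, -729/4480, …
h₀=f+g: left-lcm gives L₀, ord ≤ 2.
L = (-60 - 144·x) + (23 + 72·x - 144·x^2)·Dx + (-1 - 8·x + 48·x^2)·Dx^2  (order 2).
h: a_k = -4, -13, -59/2, -155/2, -2129/8, -41203/40, -327923/80, -9175769/560, -293603467/4480, -1174405849/4480, …
ICs: h(0) = -4, h′(0) = -13.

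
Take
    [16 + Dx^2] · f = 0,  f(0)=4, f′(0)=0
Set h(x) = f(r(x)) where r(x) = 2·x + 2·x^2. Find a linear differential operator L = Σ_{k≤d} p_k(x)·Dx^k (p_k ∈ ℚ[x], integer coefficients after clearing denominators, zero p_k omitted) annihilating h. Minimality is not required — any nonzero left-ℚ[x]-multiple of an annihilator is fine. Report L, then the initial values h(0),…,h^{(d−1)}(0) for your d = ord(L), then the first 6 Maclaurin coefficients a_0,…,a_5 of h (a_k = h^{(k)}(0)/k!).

f: a_k = 4, 0, -32, 0, 128/3, 0, …
L₀ from L_f via x↦r, Dx↦r'^{-1}Dx.
L = (64 + 384·x + 768·x^2 + 512·x^3) - 2·Dx + (1 + 2·x)·Dx^2  (order 2).
h: a_k = 4, 0, -128, -256, 1664/3, 8192/3, …
ICs: h(0) = 4, h′(0) = 0.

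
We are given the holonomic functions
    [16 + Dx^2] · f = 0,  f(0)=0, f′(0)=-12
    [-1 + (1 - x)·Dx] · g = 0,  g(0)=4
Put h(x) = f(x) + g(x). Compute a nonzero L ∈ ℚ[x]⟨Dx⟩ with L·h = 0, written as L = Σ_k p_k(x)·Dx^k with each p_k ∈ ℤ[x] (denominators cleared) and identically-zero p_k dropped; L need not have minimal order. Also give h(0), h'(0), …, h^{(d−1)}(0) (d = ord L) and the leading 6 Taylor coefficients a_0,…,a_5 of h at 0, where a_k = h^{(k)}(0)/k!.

f: a_k = 0, -12, 0, 32, 0, -128/5, …
g: a_k = 4, 4, 4, 4, 4, 4, …
h₀=f+g: left-lcm gives L₀, ord ≤ 3.
L = (-176 + 256·x - 128·x^2) + (144 - 400·x + 384·x^2 - 128·x^3)·Dx + (-11 + 16·x - 8·x^2)·Dx^2 + (9 - 25·x + 24·x^2 - 8·x^3)·Dx^3  (order 3).
h: a_k = 4, -8, 4, 36, 4, -108/5, …
ICs: h(0) = 4, h′(0) = -8, h′′(0) = 8.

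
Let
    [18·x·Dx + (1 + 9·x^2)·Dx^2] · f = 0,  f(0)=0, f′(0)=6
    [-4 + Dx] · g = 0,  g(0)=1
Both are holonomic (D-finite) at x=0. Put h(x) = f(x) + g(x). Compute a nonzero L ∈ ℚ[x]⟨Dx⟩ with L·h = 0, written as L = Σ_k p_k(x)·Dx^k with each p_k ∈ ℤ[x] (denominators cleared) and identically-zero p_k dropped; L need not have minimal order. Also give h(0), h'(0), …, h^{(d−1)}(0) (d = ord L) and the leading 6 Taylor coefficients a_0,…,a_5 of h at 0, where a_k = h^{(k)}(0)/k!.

L = (36 - 144·x - 972·x^2 - 1296·x^3)·Dx + (-17 + 99·x^2 - 648·x^4)·Dx^2 + (2 + 9·x + 36·x^2 + 81·x^3 + 162·x^4)·Dx^3  (order 3).
h: a_k = 1, 10, 8, -22/3, 32/3, 1586/15, …
ICs: h(0) = 1, h′(0) = 10, h′′(0) = 16.

f: a_k = 0, 6, 0, -18, 0, 486/5, …
g: a_k = 1, 4, 8, 32/3, 32/3, 128/15, …
h₀=f+g: left-lcm gives L₀, ord ≤ 3.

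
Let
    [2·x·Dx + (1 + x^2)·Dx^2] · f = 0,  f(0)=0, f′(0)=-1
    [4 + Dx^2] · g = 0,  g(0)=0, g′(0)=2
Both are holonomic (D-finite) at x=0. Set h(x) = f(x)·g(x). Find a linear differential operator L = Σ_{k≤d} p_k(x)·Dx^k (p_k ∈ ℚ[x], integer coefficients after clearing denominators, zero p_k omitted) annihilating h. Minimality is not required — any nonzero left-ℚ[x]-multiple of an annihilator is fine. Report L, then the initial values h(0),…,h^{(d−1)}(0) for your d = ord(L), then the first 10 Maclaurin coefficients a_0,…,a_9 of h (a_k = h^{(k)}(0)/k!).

f: a_k = 0, -1, 0, 1/3, 0, -1/5, 0, 1/7, 0, -1/9, …
g: a_k = 0, 2, 0, -4/3, 0, 4/15, 0, -8/315, 0, 4/2835, …
Sym-product of L_f,L_g gives L₀ (≤ ord 4).
L = (160 + 464·x^2 + 464·x^4 + 256·x^6 + 64·x^8) + (96·x + 224·x^3 + 192·x^5 + 64·x^7)·Dx + (60 + 188·x^2 + 216·x^4 + 128·x^6 + 32·x^8)·Dx^2 + (24·x + 56·x^3 + 48·x^5 + 16·x^7)·Dx^3 + (5 + 18·x^2 + 25·x^4 + 16·x^6 + 4·x^8)·Dx^4  (order 4).
h: a_k = 0, 0, -2, 0, 2, 0, -10/9, 0, 2/3, 0, …
ICs: h(0) = 0, h′(0) = 0, h′′(0) = -4, h′′′(0) = 0.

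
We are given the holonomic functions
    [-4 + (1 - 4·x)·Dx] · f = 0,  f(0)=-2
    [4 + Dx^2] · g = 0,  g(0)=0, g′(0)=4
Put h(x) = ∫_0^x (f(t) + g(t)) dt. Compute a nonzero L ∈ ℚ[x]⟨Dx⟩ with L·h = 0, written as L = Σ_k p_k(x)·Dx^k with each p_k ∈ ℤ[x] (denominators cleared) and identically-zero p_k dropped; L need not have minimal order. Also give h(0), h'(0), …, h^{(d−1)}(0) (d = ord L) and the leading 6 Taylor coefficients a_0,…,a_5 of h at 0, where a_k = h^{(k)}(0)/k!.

L = (400 - 128·x + 256·x^2)·Dx + (-36 + 176·x - 192·x^2 + 256·x^3)·Dx^2 + (100 - 32·x + 64·x^2)·Dx^3 + (-9 + 44·x - 48·x^2 + 64·x^3)·Dx^4  (order 4).
h: a_k = 0, -2, -2, -32/3, -98/3, -512/5, …
ICs: h(0) = 0, h′(0) = -2, h′′(0) = -4, h′′′(0) = -64.

f: a_k = -2, -8, -32, -128, -512, -2048, …
g: a_k = 0, 4, 0, -8/3, 0, 8/15, …
h₀=f+g: left-lcm gives L₀, ord ≤ 3.
Integrate: L := L₀·Dx.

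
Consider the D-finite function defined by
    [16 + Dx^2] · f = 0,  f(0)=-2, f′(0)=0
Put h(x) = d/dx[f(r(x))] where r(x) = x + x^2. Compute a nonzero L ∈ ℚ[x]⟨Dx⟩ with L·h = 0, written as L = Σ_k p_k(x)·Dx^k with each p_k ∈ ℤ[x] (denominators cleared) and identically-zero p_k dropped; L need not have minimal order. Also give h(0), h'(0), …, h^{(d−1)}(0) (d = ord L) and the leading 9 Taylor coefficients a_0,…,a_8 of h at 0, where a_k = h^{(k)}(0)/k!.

L = (28 + 128·x + 384·x^2 + 512·x^3 + 256·x^4) + (-6 - 12·x)·Dx + (1 + 4·x + 4·x^2)·Dx^2  (order 2).
h: a_k = 0, 32, 96, -64/3, -1280/3, -10496/15, -1792/15, 368128/315, 63488/35, …
ICs: h(0) = 0, h′(0) = 32.

f: a_k = -2, 0, 16, 0, -64/3, 0, 512/45, 0, -1024/315, …
f∘r: x↦r, Dx↦Dx/r' in L_f ⇒ L₀.
Differentiate: ansatz ord ≤ ord L₀ ⇒ L.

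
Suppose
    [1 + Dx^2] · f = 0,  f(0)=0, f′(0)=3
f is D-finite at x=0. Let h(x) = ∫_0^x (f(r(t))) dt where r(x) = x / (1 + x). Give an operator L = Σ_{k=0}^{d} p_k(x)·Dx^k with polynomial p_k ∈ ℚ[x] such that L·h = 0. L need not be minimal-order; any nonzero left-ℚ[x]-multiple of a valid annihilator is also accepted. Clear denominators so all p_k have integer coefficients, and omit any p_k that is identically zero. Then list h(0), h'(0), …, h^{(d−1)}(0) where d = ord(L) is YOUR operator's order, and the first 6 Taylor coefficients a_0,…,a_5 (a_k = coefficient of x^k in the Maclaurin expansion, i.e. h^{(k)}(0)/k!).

L = Dx + (2 + 6·x + 6·x^2 + 2·x^3)·Dx^2 + (1 + 4·x + 6·x^2 + 4·x^3 + x^4)·Dx^3  (order 3).
h: a_k = 0, 0, 3/2, -1, 5/8, -3/10, …
ICs: h(0) = 0, h′(0) = 0, h′′(0) = 3.

f: a_k = 0, 3, 0, -1/2, 0, 1/40, …
h₀=f(r): pull back L_f along r ⇒ L₀.
h=∫₀ˣh₀: take L = L₀·Dx.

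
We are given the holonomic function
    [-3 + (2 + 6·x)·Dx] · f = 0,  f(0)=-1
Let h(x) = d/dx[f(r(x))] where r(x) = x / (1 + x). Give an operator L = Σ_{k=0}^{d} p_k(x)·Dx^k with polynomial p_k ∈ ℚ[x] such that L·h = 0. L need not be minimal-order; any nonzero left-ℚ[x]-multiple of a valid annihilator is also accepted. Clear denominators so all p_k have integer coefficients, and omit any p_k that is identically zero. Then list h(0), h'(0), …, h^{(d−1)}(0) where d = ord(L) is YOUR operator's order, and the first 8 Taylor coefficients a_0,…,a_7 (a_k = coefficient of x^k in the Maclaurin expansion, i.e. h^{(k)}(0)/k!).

f: a_k = -1, -3/2, 9/8, -27/16, 405/128, -1701/256, 15309/1024, -72171/2048, …
f∘r: x↦r, Dx↦Dx/r' in L_f ⇒ L₀.
h=h₀': d/dx-closure on L₀ ⇒ L.
L = (-7 - 16·x) + (-2 - 10·x - 8·x^2)·Dx  (order 1).
h: a_k = -3/2, 21/4, -261/16, 1677/32, -45345/256, 318915/512, -4608345/2048, 33903165/4096, …
ICs: h(0) = -3/2.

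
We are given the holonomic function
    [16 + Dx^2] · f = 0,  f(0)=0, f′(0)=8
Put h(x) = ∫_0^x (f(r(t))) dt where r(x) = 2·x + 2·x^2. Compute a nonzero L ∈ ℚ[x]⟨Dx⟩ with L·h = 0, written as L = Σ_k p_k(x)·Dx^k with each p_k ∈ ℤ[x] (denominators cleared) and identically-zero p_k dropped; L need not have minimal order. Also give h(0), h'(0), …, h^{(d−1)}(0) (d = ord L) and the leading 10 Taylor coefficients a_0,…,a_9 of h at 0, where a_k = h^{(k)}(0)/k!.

f: a_k = 0, 8, 0, -64/3, 0, 256/15, 0, -2048/315, 0, 4096/2835, …
Change of var in L_f (x↦r) gives L₀.
Integrate: L := L₀·Dx.
L = (64 + 384·x + 768·x^2 + 512·x^3)·Dx - 2·Dx^2 + (1 + 2·x)·Dx^3  (order 3).
h: a_k = 0, 0, 8, 16/3, -128/3, -512/5, 256/45, 2560/7, 182272/315, -16384/405, …
ICs: h(0) = 0, h′(0) = 0, h′′(0) = 16.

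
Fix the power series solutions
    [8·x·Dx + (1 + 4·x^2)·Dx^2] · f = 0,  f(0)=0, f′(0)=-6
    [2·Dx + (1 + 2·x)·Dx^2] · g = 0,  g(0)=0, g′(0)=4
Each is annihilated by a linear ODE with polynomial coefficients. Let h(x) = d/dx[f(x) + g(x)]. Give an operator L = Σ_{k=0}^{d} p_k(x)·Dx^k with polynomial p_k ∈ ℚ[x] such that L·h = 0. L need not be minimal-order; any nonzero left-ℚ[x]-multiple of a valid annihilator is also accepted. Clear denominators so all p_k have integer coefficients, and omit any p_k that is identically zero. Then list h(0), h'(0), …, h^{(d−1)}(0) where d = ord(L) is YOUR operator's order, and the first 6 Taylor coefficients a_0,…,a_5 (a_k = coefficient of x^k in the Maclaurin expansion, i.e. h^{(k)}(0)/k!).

f: a_k = 0, -6, 0, 8, 0, -96/5, …
g: a_k = 0, 4, -4, 16/3, -8, 64/5, …
h₀=f+g: left-lcm gives L₀, ord ≤ 4.
Differentiate: ansatz ord ≤ ord L₀ ⇒ L.
L = (-8 - 48·x + 96·x^2 + 64·x^3) + (-8 - 16·x + 192·x^3 + 128·x^4)·Dx + (-1 + 2·x + 8·x^2 + 16·x^3 + 48·x^4 + 32·x^5)·Dx^2  (order 2).
h: a_k = -2, -8, 40, -32, -32, -128, …
ICs: h(0) = -2, h′(0) = -8.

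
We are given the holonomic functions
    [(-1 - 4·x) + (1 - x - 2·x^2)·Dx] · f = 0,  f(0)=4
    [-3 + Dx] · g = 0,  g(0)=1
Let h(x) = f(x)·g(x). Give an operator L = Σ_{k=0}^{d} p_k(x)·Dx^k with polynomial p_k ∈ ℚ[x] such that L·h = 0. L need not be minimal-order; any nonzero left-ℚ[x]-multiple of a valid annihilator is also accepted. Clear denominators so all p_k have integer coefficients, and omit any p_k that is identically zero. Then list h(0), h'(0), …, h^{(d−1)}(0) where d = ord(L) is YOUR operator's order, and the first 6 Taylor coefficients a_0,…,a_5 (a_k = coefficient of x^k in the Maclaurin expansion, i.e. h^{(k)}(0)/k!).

L = (4 + x - 6·x^2) + (-1 + x + 2·x^2)·Dx  (order 1).
h: a_k = 4, 16, 42, 92, 379/2, 1908/5, …
ICs: h(0) = 4.

f: a_k = 4, 4, 12, 20, 44, 84, …
g: a_k = 1, 3, 9/2, 9/2, 27/8, 81/40, …
Sym-product of L_f,L_g gives L₀ (≤ ord 1).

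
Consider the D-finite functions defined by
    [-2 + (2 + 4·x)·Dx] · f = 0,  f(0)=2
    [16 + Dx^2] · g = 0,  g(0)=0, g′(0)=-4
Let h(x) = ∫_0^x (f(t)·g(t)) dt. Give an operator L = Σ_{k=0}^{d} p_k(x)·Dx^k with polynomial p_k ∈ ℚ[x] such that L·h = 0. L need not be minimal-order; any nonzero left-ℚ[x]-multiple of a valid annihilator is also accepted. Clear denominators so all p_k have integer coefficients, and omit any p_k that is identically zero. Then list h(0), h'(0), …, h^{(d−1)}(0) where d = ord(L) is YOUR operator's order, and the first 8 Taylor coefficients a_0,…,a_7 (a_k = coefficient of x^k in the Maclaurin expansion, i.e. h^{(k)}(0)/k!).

f: a_k = 2, 2, -1, 1, -5/4, 7/4, -21/8, 33/8, …
g: a_k = 0, -4, 0, 32/3, 0, -128/15, 0, 1024/315, …
h₀=f·g: eliminate ⇒ L₀, order ≤ 1·2.
Integrate: L := L₀·Dx.
L = (19 + 64·x + 64·x^2)·Dx + (-2 - 4·x)·Dx^2 + (1 + 4·x + 4·x^2)·Dx^3  (order 3).
h: a_k = 0, 0, -4, -8/3, 19/3, 52/15, -341/90, -67/35, …
ICs: h(0) = 0, h′(0) = 0, h′′(0) = -8.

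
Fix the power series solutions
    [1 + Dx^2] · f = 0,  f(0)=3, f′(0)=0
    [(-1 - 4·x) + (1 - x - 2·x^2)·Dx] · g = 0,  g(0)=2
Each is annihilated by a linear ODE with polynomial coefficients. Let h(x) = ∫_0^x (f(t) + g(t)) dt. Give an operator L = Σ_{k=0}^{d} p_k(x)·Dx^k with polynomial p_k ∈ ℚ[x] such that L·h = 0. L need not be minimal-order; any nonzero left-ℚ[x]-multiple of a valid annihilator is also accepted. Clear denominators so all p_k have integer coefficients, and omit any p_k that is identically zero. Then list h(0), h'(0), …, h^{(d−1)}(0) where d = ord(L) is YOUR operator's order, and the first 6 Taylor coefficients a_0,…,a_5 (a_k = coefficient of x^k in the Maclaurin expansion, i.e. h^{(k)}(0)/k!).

f: a_k = 3, 0, -3/2, 0, 1/8, 0, …
g: a_k = 2, 2, 6, 10, 22, 42, …
Sum ⇒ L₀ = lclm(L_f,L_g) in ℚ(x)⟨Dx⟩.
h=∫₀ˣh₀: take L = L₀·Dx.
L = (-31 - 146·x - 133·x^2 - 184·x^3 - 20·x^4 - 16·x^5)·Dx + (7 + 3·x - 3·x^2 - 37·x^3 - 42·x^4 - 12·x^5 - 8·x^6)·Dx^2 + (-31 - 146·x - 133·x^2 - 184·x^3 - 20·x^4 - 16·x^5)·Dx^3 + (7 + 3·x - 3·x^2 - 37·x^3 - 42·x^4 - 12·x^5 - 8·x^6)·Dx^4  (order 4).
h: a_k = 0, 5, 1, 3/2, 5/2, 177/40, …
ICs: h(0) = 0, h′(0) = 5, h′′(0) = 2, h′′′(0) = 9.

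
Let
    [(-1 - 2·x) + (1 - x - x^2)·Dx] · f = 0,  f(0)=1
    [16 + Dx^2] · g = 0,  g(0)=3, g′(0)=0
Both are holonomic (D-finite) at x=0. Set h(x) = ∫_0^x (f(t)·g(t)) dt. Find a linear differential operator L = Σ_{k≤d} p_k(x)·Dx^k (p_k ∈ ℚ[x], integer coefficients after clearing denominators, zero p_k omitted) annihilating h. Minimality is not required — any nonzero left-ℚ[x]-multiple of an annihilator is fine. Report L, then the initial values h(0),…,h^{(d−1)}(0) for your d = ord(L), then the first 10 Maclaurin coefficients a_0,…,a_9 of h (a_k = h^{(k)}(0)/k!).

L = (-14 + 16·x + 16·x^2)·Dx + (2 + 4·x)·Dx^2 + (-1 + x + x^2)·Dx^3  (order 3).
h: a_k = 0, 3, 3/2, -6, -15/4, -1/5, -8/3, -73/15, -751/120, -2774/315, …
ICs: h(0) = 0, h′(0) = 3, h′′(0) = 3.

f: a_k = 1, 1, 2, 3, 5, 8, 13, 21, 34, 55, …
g: a_k = 3, 0, -24, 0, 32, 0, -256/15, 0, 512/105, 0, …
Product ⇒ symmetric product L₀, ord ≤ 2.
Integrate: L := L₀·Dx.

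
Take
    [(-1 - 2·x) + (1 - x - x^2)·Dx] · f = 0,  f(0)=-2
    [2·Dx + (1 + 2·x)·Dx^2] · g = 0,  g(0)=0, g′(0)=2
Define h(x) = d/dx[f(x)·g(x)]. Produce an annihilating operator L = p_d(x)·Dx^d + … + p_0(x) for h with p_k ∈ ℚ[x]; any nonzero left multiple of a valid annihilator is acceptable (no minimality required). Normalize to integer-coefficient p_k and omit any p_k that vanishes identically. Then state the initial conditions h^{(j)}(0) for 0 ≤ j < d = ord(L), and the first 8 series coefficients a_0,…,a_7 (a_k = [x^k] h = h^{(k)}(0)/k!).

L = (14 + 36·x + 36·x^2) + (1 + 16·x + 42·x^2 + 28·x^3)·Dx + (-1 - 3·x + x^2 + 8·x^3 + 4·x^4)·Dx^2  (order 2).
h: a_k = -4, 0, -28, -16/3, -352/3, -104/5, -6668/15, -832/35, …
ICs: h(0) = -4, h′(0) = 0.

f: a_k = -2, -2, -4, -6, -10, -16, -26, -42, …
g: a_k = 0, 2, -2, 8/3, -4, 32/5, -32/3, 128/7, …
h₀=f·g: eliminate ⇒ L₀, order ≤ 1·2.
Derive L from L₀ (diff closure).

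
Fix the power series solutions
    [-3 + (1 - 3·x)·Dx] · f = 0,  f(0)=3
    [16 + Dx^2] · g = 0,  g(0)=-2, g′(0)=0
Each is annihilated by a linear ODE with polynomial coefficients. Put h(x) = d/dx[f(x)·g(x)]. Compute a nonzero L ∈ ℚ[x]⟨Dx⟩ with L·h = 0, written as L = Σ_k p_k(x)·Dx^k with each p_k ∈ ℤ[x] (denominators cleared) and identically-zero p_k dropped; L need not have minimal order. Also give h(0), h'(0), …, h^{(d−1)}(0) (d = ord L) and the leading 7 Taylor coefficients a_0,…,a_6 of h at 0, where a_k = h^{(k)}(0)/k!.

L = (-2 - 96·x + 144·x^2) + (-6 + 18·x)·Dx + (1 - 6·x + 9·x^2)·Dx^2  (order 2).
h: a_k = -18, -12, -54, -472, -1770, -30836/5, -107926/5, …
ICs: h(0) = -18, h′(0) = -12.

f: a_k = 3, 9, 27, 81, 243, 729, 2187, …
g: a_k = -2, 0, 16, 0, -64/3, 0, 512/45, …
h₀=f·g: eliminate ⇒ L₀, order ≤ 1·2.
h₀' ⇒ L via d/dx closure of L₀.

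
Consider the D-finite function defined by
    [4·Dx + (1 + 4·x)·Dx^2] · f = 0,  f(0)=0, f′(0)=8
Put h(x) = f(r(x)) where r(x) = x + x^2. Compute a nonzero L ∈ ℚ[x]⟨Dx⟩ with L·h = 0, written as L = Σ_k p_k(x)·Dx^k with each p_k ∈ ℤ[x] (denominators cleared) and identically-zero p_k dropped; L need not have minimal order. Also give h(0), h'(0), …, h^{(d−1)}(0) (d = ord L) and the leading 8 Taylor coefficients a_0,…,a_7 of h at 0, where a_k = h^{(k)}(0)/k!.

f: a_k = 0, 8, -16, 128/3, -128, 2048/5, -4096/3, 32768/7, …
L₀ from L_f via x↦r, Dx↦r'^{-1}Dx.
L = 2·Dx + (1 + 2·x)·Dx^2  (order 2).
h: a_k = 0, 8, -8, 32/3, -16, 128/5, -128/3, 512/7, …
ICs: h(0) = 0, h′(0) = 8.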